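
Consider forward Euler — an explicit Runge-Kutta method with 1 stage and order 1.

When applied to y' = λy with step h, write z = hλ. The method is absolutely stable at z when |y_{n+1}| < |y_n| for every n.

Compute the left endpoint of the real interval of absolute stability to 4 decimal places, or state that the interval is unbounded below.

Test eqn y'=λy, z=hλ:
  order 1, 1-stage ⇒ R(z)=1+z
  (e.g. R(-0.7)=0.30000, |R|=0.30000)

Find x<0 with |R(x)|<1.
x=-0.7: |R|=0.3000
|R(-1.35)|=0.3500 |R(-1.31)|=0.3100 |R(-1.21)|=0.2100
Bisect:
  x_lo=-2.8868 |R|=1.8868  x_hi=-0.1474 |R|=0.8526
  mid=-1.51708 |R|=0.51708 →hi
  mid=-2.20193 |R|=1.20193 →lo
  mid=-1.85950 |R|=0.85950 →hi
  mid=-2.03072 |R|=1.03072 →lo
  mid=-1.94511 |R|=0.94511 →hi
  mid=-1.98791 |R|=0.98791 →hi
  mid=-2.00931 |R|=1.00931 →lo
  mid=-1.99861 |R|=0.99861 →hi
  ...
  [-2.00012,-1.99995] ⇒ x*=-2.0000
Interval (-2.0000, 0).

z* = -2.0000.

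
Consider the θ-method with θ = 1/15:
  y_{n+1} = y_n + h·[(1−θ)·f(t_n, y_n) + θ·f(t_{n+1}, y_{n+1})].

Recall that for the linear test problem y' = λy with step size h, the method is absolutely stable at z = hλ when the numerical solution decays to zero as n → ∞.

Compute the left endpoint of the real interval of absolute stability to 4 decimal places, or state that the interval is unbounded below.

z* = -2.3077.

Set f=λy, z=hλ:
  y_{n+1} = y_n + z·[14/15·y_n + 1/15·y_{n+1}] ⇒ (1 − 1/15z)y_{n+1} = (1 + 14/15z)y_n
  so R(z) = (1 + 14/15z)/(1 − 1/15z).

Boundary: |R(x)|=1, x<0.
x=-1.75: |R|=0.5672
R=−1: 1+14/15x = −1+1/15x ⇒ -13/15x=2 ⇒ x=2/(-13/15)=-2.3077
Confirm numerically:
  x=-1.858: |R|=0.65322 <1
  x=-1.717: |R|=0.54065 <1
  x=-1.212: |R|=0.12139 <1
  x=-2.827: |R|=1.37870 >1
  x=-2.801: |R|=1.36026 >1
  x=-2.721: |R|=1.30320 >1
Interval (-2.3077, 0).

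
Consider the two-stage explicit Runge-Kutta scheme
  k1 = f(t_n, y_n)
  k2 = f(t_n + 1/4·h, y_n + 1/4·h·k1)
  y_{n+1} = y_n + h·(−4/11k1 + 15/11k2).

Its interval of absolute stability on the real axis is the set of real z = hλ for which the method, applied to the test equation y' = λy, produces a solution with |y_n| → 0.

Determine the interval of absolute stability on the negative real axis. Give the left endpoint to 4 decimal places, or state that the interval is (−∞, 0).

z∈(-2.9333,0).

On y'=λy, z=hλ:
  k1=λy_n ⇒ h·k1=z·y_n;  k2=λ(1+1/4z)y_n ⇒ h·k2=z(1+1/4z)y_n
  y_{n+1}/y_n = 1 − 4/11z + 15/11z(1+1/4z) = 1 + z + 15/44z²
  so R(z) = 1 + z + 15/44z².

Find x<0 with |R(x)|<1.
x=-0.86: |R|=0.3921
R=1: x+15/44x²=0 ⇒ x=−44/15=-2.9333; min R=1−1/(4·15/44)=0.2667>−1
Confirm numerically:
  x=-2.026: |R|=0.37332 <1
  x=-1.891: |R|=0.32805 <1
  x=-1.538: |R|=0.26840 <1
  x=-3.442: |R|=1.59687 >1
  x=-3.127: |R|=1.20645 >1
  x=-3.024: |R|=1.09347 >1
So |R|<1 on (-2.9333, 0).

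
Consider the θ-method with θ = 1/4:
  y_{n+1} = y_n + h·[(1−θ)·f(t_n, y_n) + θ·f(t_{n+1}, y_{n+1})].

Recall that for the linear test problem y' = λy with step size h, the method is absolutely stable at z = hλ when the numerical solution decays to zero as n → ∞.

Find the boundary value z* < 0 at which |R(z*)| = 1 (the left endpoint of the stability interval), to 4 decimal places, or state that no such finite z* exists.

Test eqn y'=λy, z=hλ:
  y_{n+1} = y_n + z·[3/4·y_n + 1/4·y_{n+1}] ⇒ (1 − 1/4z)y_{n+1} = (1 + 3/4z)y_n
  R(z) = (1 + 3/4z)/(1 − 1/4z).

Find x<0 with |R(x)|<1.
x=-1.44: |R|=0.0588
R=−1: 1+3/4x = −1+1/4x ⇒ -1/2x=2 ⇒ x=2/(-1/2)=-4.0000
Confirm numerically:
  x=-3.653: |R|=0.90932 <1
  x=-3.365: |R|=0.82756 <1
  x=-2.042: |R|=0.35187 <1
  x=-1.722: |R|=0.20377 <1
  x=-4.449: |R|=1.10628 >1
  x=-4.289: |R|=1.06973 >1
  x=-4.245: |R|=1.05943 >1
So |R|<1 on (-4.0000, 0).

z* = -4.0000.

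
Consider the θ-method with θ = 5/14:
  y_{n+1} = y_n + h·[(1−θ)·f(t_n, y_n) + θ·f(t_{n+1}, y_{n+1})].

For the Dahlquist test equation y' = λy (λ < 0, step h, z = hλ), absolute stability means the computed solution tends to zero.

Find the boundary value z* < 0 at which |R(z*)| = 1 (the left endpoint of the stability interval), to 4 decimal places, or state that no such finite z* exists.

On y'=λy, z=hλ:
  y_{n+1} = y_n + z·[9/14·y_n + 5/14·y_{n+1}] ⇒ (1 − 5/14z)y_{n+1} = (1 + 9/14z)y_n
  R(z) = (1 + 9/14z)/(1 − 5/14z).

Solve |R(x)|<1 on ℝ⁻.
x=-1.31: |R|=0.1075
R=−1: 1+9/14x = −1+5/14x ⇒ -2/7x=2 ⇒ x=2/(-2/7)=-7.0000
Confirm numerically:
  x=-6.185: |R|=0.92743 <1
  x=-4.660: |R|=0.74906 <1
  x=-4.379: |R|=0.70793 <1
  x=-3.785: |R|=0.60942 <1
  x=-7.543: |R|=1.04200 >1
  x=-7.236: |R|=1.01881 >1
Stable set (-7.0000, 0).

left endpoint -7.0000.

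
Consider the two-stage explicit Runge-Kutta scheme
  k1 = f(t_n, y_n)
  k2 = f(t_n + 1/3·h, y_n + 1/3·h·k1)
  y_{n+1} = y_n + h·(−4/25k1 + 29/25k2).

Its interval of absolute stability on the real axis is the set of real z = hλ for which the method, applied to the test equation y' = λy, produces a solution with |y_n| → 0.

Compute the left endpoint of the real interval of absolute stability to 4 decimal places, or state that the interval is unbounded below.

With y'=λy (z=hλ):
  k1=λy_n ⇒ h·k1=z·y_n;  k2=λ(1+1/3z)y_n ⇒ h·k2=z(1+1/3z)y_n
  y_{n+1}/y_n = 1 − 4/25z + 29/25z(1+1/3z) = 1 + z + 29/75z²
  so R(z) = 1 + z + 29/75z².

Boundary: |R(x)|=1, x<0.
x=-1.72: |R|=0.4239
R=1: x+29/75x²=0 ⇒ x=−75/29=-2.5862; min R=1−1/(4·29/75)=0.3534>−1
Confirm numerically:
  x=-2.221: |R|=0.68637 <1
  x=-1.923: |R|=0.50687 <1
  x=-1.637: |R|=0.39918 <1
  x=-2.962: |R|=1.43040 >1
  x=-2.944: |R|=1.40729 >1
  x=-2.756: |R|=1.18094 >1
So |R|<1 on (-2.5862, 0).

z* = -2.5862.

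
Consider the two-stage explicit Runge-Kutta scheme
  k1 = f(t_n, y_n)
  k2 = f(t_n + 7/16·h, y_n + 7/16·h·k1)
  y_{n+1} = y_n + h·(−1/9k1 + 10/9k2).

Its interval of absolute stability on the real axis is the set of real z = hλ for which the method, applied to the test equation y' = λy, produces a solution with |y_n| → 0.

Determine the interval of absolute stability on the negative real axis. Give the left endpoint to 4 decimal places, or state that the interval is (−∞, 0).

z∈(-2.0571,0).

With y'=λy (z=hλ):
  k1=λy_n ⇒ h·k1=z·y_n;  k2=λ(1+7/16z)y_n ⇒ h·k2=z(1+7/16z)y_n
  y_{n+1}/y_n = 1 − 1/9z + 10/9z(1+7/16z) = 1 + z + 35/72z²
  so R(z) = 1 + z + 35/72z².

Find x<0 with |R(x)|<1.
x=-0.5: |R|=0.6215
R=1: x+35/72x²=0 ⇒ x=−72/35=-2.0571; min R=1−1/(4·35/72)=0.4857>−1
Confirm numerically:
  x=-1.992: |R|=0.93692 <1
  x=-1.728: |R|=0.72352 <1
  x=-1.698: |R|=0.70356 <1
  x=-1.177: |R|=0.49642 <1
  x=-2.593: |R|=1.67544 >1
  x=-2.246: |R|=1.20620 >1
  x=-2.135: |R|=1.08080 >1
So |R|<1 on (-2.0571, 0).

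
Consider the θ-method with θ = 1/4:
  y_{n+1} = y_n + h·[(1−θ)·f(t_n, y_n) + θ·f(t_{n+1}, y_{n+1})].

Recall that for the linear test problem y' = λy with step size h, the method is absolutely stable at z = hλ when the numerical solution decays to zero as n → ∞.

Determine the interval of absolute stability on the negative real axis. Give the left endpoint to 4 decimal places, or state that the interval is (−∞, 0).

(-4.0000, 0).

Test eqn y'=λy, z=hλ:
  y_{n+1} = y_n + z·[3/4·y_n + 1/4·y_{n+1}] ⇒ (1 − 1/4z)y_{n+1} = (1 + 3/4z)y_n
  so R(z) = (1 + 3/4z)/(1 − 1/4z).

Solve |R(x)|<1 on ℝ⁻.
x=-1.63: |R|=0.1581
R=−1: 1+3/4x = −1+1/4x ⇒ -1/2x=2 ⇒ x=2/(-1/2)=-4.0000
Confirm numerically:
  x=-2.017: |R|=0.34087 <1
  x=-1.850: |R|=0.26496 <1
  x=-1.843: |R|=0.26168 <1
  x=-1.688: |R|=0.18706 <1
  x=-4.529: |R|=1.12405 >1
  x=-4.126: |R|=1.03101 >1
Stable set (-4.0000, 0).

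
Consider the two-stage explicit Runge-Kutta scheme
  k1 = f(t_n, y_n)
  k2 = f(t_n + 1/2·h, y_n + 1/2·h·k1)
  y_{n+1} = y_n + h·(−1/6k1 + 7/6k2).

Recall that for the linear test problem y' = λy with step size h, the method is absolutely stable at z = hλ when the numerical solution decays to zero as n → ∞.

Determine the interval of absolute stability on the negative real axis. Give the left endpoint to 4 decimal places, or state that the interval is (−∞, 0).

Test eqn y'=λy, z=hλ:
  k1=λy_n ⇒ h·k1=z·y_n;  k2=λ(1+1/2z)y_n ⇒ h·k2=z(1+1/2z)y_n
  y_{n+1}/y_n = 1 − 1/6z + 7/6z(1+1/2z) = 1 + z + 7/12z²
  so R(z) = 1 + z + 7/12z².

Need |R(x)|<1, x<0.
x=-0.64: |R|=0.5989
R=1: x+7/12x²=0 ⇒ x=−12/7=-1.7143; min R=1−1/(4·7/12)=0.5714>−1
Confirm numerically:
  x=-0.979: |R|=0.58009 <1
  x=-0.816: |R|=0.57242 <1
  x=-0.741: |R|=0.57930 <1
  x=-2.138: |R|=1.52844 >1
  x=-1.880: |R|=1.18173 >1
Stable set (-1.7143, 0).

(-1.7143, 0).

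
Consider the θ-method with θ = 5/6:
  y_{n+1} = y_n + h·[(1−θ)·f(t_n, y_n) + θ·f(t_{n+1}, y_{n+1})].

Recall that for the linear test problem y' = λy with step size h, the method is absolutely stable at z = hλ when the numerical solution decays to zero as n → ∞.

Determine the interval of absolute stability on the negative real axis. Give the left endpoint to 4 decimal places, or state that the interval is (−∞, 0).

interval (−∞, 0).

On y'=λy, z=hλ:
  y_{n+1} = y_n + z·[1/6·y_n + 5/6·y_{n+1}] ⇒ (1 − 5/6z)y_{n+1} = (1 + 1/6z)y_n
  ⇒ R(z) = (1 + 1/6z)/(1 − 5/6z).

Need |R(x)|<1, x<0.
x=-1.44: |R|=0.3455
x=-2: |R|=0.2500
x=-10: |R|=0.0714
x=-100: |R|=0.1858
θ=5/6≥1/2 ⇒ |1+1/6x|<|1−5/6x| ∀x<0 ⇒ stable on all of ℝ⁻.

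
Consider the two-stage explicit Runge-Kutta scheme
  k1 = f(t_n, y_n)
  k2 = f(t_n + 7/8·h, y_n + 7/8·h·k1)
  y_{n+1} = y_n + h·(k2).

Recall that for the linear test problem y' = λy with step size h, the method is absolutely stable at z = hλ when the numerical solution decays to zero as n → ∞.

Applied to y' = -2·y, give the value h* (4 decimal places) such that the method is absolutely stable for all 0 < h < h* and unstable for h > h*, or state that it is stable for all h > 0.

(-1.1429,0); λ=-2 ⇒ h* = (8/7)/2 = 0.5714.

Test eqn y'=λy, z=hλ:
  k1=λy_n ⇒ h·k1=z·y_n;  k2=λ(1+7/8z)y_n ⇒ h·k2=z(1+7/8z)y_n
  y_{n+1}/y_n = 1 + z(1+7/8z) = 1 + z + 7/8z²
  so R(z) = 1 + z + 7/8z².

Boundary: |R(x)|=1, x<0.
x=-0.51: |R|=0.7176
R=1: x+7/8x²=0 ⇒ x=−8/7=-1.1429; min R=1−1/(4·7/8)=0.7143>−1
Confirm numerically:
  x=-0.896: |R|=0.80646 <1
  x=-0.676: |R|=0.72385 <1
  x=-0.625: |R|=0.71680 <1
  x=-0.577: |R|=0.71431 <1
  x=-1.704: |R|=1.83666 >1
  x=-1.506: |R|=1.47853 >1
So |R|<1 on (-1.1429, 0).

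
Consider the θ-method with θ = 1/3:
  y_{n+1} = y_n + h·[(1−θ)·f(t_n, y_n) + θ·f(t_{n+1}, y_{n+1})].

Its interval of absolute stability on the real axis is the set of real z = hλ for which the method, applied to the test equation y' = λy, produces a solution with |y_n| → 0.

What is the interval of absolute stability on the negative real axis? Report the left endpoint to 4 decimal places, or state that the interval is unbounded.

With y'=λy (z=hλ):
  y_{n+1} = y_n + z·[2/3·y_n + 1/3·y_{n+1}] ⇒ (1 − 1/3z)y_{n+1} = (1 + 2/3z)y_n
  R(z) = (1 + 2/3z)/(1 − 1/3z).

Find x<0 with |R(x)|<1.
x=-0.33: |R|=0.7027
R=−1: 1+2/3x = −1+1/3x ⇒ -1/3x=2 ⇒ x=2/(-1/3)=-6.0000
Confirm numerically:
  x=-4.996: |R|=0.87444 <1
  x=-3.929: |R|=0.70111 <1
  x=-3.124: |R|=0.53037 <1
  x=-3.123: |R|=0.53013 <1
  x=-6.167: |R|=1.01822 >1
  x=-6.156: |R|=1.01704 >1
  x=-6.040: |R|=1.00442 >1
Stable set (-6.0000, 0).

z∈(-6.0000,0).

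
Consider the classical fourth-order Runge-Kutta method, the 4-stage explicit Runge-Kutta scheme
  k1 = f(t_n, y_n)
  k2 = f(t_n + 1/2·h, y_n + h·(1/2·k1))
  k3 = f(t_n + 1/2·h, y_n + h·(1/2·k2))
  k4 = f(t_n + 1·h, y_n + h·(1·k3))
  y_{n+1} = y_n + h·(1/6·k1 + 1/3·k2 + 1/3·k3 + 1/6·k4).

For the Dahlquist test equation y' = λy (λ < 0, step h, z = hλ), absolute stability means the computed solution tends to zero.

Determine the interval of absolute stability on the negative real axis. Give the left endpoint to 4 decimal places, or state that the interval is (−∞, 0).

z∈(-2.7853,0).

Test eqn y'=λy, z=hλ:
  order 4, 4-stage ⇒ R(z)=1+z+z^2/2+z^3/6+z^4/24
  (e.g. R(-1.63)=0.27079, |R|=0.27079)

Need |R(x)|<1, x<0.
x=-1.63: |R|=0.2708
|R(-3.1)|=1.5878 |R(-1.66)|=0.2718 |R(-1.62)|=0.2706
Bisect:
  x_lo=-3.2941 |R|=2.0801  x_hi=-0.2908 |R|=0.7477
  mid=-1.79244 |R|=0.28427 →hi
  mid=-2.54327 |R|=0.69235 →hi
  mid=-2.91868 |R|=1.22046 →lo
  mid=-2.73098 |R|=0.92115 →hi
  mid=-2.82483 |R|=1.06126 →lo
  mid=-2.77790 |R|=0.98891 →hi
  mid=-2.80137 |R|=1.02450 →lo
  mid=-2.78963 |R|=1.00657 →lo
  ...
  [-2.78542,-2.78524] ⇒ x*=-2.7853
Stable set (-2.7853, 0).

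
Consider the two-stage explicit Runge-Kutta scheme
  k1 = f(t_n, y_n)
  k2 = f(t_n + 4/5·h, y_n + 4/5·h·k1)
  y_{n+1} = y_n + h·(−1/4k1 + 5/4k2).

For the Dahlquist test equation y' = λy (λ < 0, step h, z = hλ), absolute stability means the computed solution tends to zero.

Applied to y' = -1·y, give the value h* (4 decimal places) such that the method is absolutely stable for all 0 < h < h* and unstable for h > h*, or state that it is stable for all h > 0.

(-1.0000,0); λ=-1 ⇒ h* = (1)/1 = 1.0000.

Set f=λy, z=hλ:
  k1=λy_n ⇒ h·k1=z·y_n;  k2=λ(1+4/5z)y_n ⇒ h·k2=z(1+4/5z)y_n
  y_{n+1}/y_n = 1 − 1/4z + 5/4z(1+4/5z) = 1 + z + z²
  ⇒ R(z) = 1 + z + z².

Find x<0 with |R(x)|<1.
x=-0.57: |R|=0.7549
R=1: x+1x²=0 ⇒ x=−1=-1.0000; min R=1−1/(4·1)=0.7500>−1
Confirm numerically:
  x=-0.946: |R|=0.94892 <1
  x=-0.775: |R|=0.82563 <1
  x=-0.707: |R|=0.79285 <1
  x=-1.209: |R|=1.25268 >1
  x=-1.028: |R|=1.02878 >1
Interval (-1.0000, 0).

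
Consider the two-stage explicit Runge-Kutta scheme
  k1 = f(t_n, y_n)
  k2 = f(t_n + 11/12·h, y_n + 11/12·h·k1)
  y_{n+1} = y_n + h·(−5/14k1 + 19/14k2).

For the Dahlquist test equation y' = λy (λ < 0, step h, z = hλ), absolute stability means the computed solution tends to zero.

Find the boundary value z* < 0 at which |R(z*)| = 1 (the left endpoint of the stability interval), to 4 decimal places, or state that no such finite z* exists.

z* = -0.8038.

Set f=λy, z=hλ:
  k1=λy_n ⇒ h·k1=z·y_n;  k2=λ(1+11/12z)y_n ⇒ h·k2=z(1+11/12z)y_n
  y_{n+1}/y_n = 1 − 5/14z + 19/14z(1+11/12z) = 1 + z + 209/168z²
  so R(z) = 1 + z + 209/168z².

Boundary: |R(x)|=1, x<0.
x=-1.23: |R|=1.6521
R=1: x+209/168x²=0 ⇒ x=−168/209=-0.8038; min R=1−1/(4·209/168)=0.7990>−1
Confirm numerically:
  x=-0.655: |R|=0.87873 <1
  x=-0.401: |R|=0.79904 <1
  x=-0.368: |R|=0.80047 <1
  x=-1.333: |R|=1.87753 >1
  x=-1.171: |R|=1.53489 >1
  x=-0.885: |R|=1.08937 >1
Stable set (-0.8038, 0).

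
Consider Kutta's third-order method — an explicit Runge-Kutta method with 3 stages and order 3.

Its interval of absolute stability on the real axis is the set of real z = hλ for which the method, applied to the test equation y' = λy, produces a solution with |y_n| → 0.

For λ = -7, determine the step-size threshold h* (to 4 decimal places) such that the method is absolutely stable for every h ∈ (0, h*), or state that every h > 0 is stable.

Set f=λy, z=hλ:
  order 3, 3-stage ⇒ R(z)=1+z+z^2/2+z^3/6
  (e.g. R(-0.97)=0.34834, |R|=0.34834)

Find x<0 with |R(x)|<1.
x=-0.97: |R|=0.3483
|R(-2.55)|=1.0623 |R(-1.8)|=0.1520 |R(-0.74)|=0.4663
Bisect:
  x_lo=-3.2336 |R|=2.6407  x_hi=-0.2776 |R|=0.7574
  mid=-1.75561 |R|=0.11637 →hi
  mid=-2.49460 |R|=0.97041 →hi
  mid=-2.86410 |R|=1.67830 →lo
  mid=-2.67935 |R|=1.29570 →lo
  mid=-2.58698 |R|=1.12628 →lo
  mid=-2.54079 |R|=1.04671 →lo
  mid=-2.51769 |R|=1.00816 →lo
  ...
  [-2.51282,-2.51264] ⇒ x*=-2.5127
Stable set (-2.5127, 0).

(-2.5127,0); λ=-7 ⇒ h* = 0.3590.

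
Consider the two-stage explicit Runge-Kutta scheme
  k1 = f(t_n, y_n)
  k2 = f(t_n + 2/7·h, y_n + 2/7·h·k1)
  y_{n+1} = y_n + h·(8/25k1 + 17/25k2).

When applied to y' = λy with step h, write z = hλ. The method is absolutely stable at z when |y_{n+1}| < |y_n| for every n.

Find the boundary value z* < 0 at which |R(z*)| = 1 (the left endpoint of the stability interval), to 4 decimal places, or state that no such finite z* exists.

Test eqn y'=λy, z=hλ:
  k1=λy_n ⇒ h·k1=z·y_n;  k2=λ(1+2/7z)y_n ⇒ h·k2=z(1+2/7z)y_n
  y_{n+1}/y_n = 1 + 8/25z + 17/25z(1+2/7z) = 1 + z + 34/175z²
  R(z) = 1 + z + 34/175z².

Solve |R(x)|<1 on ℝ⁻.
x=-1.39: |R|=0.0146
R=1: x+34/175x²=0 ⇒ x=−175/34=-5.1471; min R=1−1/(4·34/175)=-0.2868>−1
Confirm numerically:
  x=-4.610: |R|=0.51898 <1
  x=-2.936: |R|=0.26124 <1
  x=-2.911: |R|=0.26464 <1
  x=-2.684: |R|=0.28439 <1
  x=-5.583: |R|=1.47286 >1
  x=-5.407: |R|=1.27307 >1
  x=-5.373: |R|=1.23586 >1
Stable set (-5.1471, 0).

left endpoint -5.1471.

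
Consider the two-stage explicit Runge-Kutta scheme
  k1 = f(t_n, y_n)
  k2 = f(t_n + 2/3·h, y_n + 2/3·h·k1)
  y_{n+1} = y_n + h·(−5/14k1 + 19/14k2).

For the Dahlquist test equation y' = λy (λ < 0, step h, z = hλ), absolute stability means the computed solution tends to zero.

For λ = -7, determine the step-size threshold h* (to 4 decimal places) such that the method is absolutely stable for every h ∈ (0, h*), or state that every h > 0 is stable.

(-1.1053,0); λ=-7 ⇒ h* = (21/19)/7 = 0.1579.

With y'=λy (z=hλ):
  k1=λy_n ⇒ h·k1=z·y_n;  k2=λ(1+2/3z)y_n ⇒ h·k2=z(1+2/3z)y_n
  y_{n+1}/y_n = 1 − 5/14z + 19/14z(1+2/3z) = 1 + z + 19/21z²
  Hence R(z) = 1 + z + 19/21z².

Boundary: |R(x)|=1, x<0.
x=-1.09: |R|=0.9849
R=1: x+19/21x²=0 ⇒ x=−21/19=-1.1053; min R=1−1/(4·19/21)=0.7237>−1
Confirm numerically:
  x=-0.844: |R|=0.80049 <1
  x=-0.606: |R|=0.72626 <1
  x=-0.568: |R|=0.72390 <1
  x=-1.533: |R|=1.59327 >1
  x=-1.531: |R|=1.58973 >1
  x=-1.200: |R|=1.10286 >1
So |R|<1 on (-1.1053, 0).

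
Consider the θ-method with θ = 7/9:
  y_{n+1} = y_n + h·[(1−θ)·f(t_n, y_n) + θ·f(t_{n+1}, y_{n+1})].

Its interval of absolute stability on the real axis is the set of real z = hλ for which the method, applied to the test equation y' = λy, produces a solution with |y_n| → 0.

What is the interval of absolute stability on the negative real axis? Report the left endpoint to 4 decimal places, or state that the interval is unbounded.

(−∞, 0) — no finite endpoint.

With y'=λy (z=hλ):
  y_{n+1} = y_n + z·[2/9·y_n + 7/9·y_{n+1}] ⇒ (1 − 7/9z)y_{n+1} = (1 + 2/9z)y_n
  ⇒ R(z) = (1 + 2/9z)/(1 − 7/9z).

Boundary: |R(x)|=1, x<0.
x=-0.7: |R|=0.5468
x=-2: |R|=0.2174
x=-10: |R|=0.1392
x=-100: |R|=0.2694
θ=7/9≥1/2 ⇒ |1+2/9x|<|1−7/9x| ∀x<0 ⇒ unbounded interval.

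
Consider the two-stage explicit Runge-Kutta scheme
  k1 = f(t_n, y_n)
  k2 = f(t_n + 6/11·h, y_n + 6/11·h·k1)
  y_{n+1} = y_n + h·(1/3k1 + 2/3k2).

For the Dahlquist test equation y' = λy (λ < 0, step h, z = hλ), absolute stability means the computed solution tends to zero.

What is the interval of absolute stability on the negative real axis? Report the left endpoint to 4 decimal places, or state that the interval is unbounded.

Set f=λy, z=hλ:
  k1=λy_n ⇒ h·k1=z·y_n;  k2=λ(1+6/11z)y_n ⇒ h·k2=z(1+6/11z)y_n
  y_{n+1}/y_n = 1 + 1/3z + 2/3z(1+6/11z) = 1 + z + 4/11z²
  so R(z) = 1 + z + 4/11z².

Need |R(x)|<1, x<0.
x=-1.09: |R|=0.3420
R=1: x+4/11x²=0 ⇒ x=−11/4=-2.7500; min R=1−1/(4·4/11)=0.3125>−1
Confirm numerically:
  x=-2.523: |R|=0.79174 <1
  x=-1.670: |R|=0.34415 <1
  x=-1.555: |R|=0.32428 <1
  x=-3.010: |R|=1.28458 >1
  x=-2.900: |R|=1.15818 >1
Stable set (-2.7500, 0).

(-2.7500, 0).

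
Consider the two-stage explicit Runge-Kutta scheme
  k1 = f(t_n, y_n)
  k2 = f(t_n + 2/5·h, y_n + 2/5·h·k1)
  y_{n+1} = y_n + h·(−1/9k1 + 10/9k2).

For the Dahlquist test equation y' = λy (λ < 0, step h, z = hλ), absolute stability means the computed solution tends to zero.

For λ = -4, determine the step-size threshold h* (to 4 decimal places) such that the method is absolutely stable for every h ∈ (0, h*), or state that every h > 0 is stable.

On y'=λy, z=hλ:
  k1=λy_n ⇒ h·k1=z·y_n;  k2=λ(1+2/5z)y_n ⇒ h·k2=z(1+2/5z)y_n
  y_{n+1}/y_n = 1 − 1/9z + 10/9z(1+2/5z) = 1 + z + 4/9z²
  ⇒ R(z) = 1 + z + 4/9z².

Find x<0 with |R(x)|<1.
x=-0.6: |R|=0.5600
R=1: x+4/9x²=0 ⇒ x=−9/4=-2.2500; min R=1−1/(4·4/9)=0.4375>−1
Confirm numerically:
  x=-1.494: |R|=0.49802 <1
  x=-0.941: |R|=0.45255 <1
  x=-0.909: |R|=0.45824 <1
  x=-2.820: |R|=1.71440 >1
  x=-2.539: |R|=1.32612 >1
Stable set (-2.2500, 0).

(-2.2500,0); λ=-4 ⇒ h* = (9/4)/4 = 0.5625.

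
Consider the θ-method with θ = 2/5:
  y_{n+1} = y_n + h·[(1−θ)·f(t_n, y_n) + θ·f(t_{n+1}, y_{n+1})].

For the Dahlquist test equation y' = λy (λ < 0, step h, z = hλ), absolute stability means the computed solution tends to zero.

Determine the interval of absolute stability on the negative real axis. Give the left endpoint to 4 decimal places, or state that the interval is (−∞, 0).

With y'=λy (z=hλ):
  y_{n+1} = y_n + z·[3/5·y_n + 2/5·y_{n+1}] ⇒ (1 − 2/5z)y_{n+1} = (1 + 3/5z)y_n
  so R(z) = (1 + 3/5z)/(1 − 2/5z).

Solve |R(x)|<1 on ℝ⁻.
x=-1.29: |R|=0.1491
R=−1: 1+3/5x = −1+2/5x ⇒ -1/5x=2 ⇒ x=2/(-1/5)=-10.0000
Confirm numerically:
  x=-9.569: |R|=0.98214 <1
  x=-9.309: |R|=0.97074 <1
  x=-4.088: |R|=0.55131 <1
  x=-10.352: |R|=1.01369 >1
  x=-10.135: |R|=1.00534 >1
  x=-10.079: |R|=1.00314 >1
So |R|<1 on (-10.0000, 0).

z∈(-10.0000,0).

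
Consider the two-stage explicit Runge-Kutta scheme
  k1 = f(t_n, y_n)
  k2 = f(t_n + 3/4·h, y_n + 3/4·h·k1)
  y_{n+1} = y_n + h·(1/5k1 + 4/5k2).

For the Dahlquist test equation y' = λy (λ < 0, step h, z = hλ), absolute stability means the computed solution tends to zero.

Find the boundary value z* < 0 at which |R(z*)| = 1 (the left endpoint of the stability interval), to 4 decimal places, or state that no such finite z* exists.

left endpoint -1.6667.

On y'=λy, z=hλ:
  k1=λy_n ⇒ h·k1=z·y_n;  k2=λ(1+3/4z)y_n ⇒ h·k2=z(1+3/4z)y_n
  y_{n+1}/y_n = 1 + 1/5z + 4/5z(1+3/4z) = 1 + z + 3/5z²
  R(z) = 1 + z + 3/5z².

Need |R(x)|<1, x<0.
x=-0.59: |R|=0.6189
R=1: x+3/5x²=0 ⇒ x=−5/3=-1.6667; min R=1−1/(4·3/5)=0.5833>−1
Confirm numerically:
  x=-1.502: |R|=0.85160 <1
  x=-0.968: |R|=0.59421 <1
  x=-0.951: |R|=0.59164 <1
  x=-2.171: |R|=1.65694 >1
  x=-2.112: |R|=1.56433 >1
Stable set (-1.6667, 0).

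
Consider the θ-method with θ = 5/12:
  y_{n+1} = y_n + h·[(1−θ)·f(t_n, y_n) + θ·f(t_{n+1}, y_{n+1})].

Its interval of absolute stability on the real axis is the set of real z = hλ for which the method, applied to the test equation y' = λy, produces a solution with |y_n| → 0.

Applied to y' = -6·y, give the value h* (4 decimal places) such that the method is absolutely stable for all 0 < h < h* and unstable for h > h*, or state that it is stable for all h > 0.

(-12.0000,0); λ=-6 ⇒ h* = (12)/6 = 2.0000.

On y'=λy, z=hλ:
  y_{n+1} = y_n + z·[7/12·y_n + 5/12·y_{n+1}] ⇒ (1 − 5/12z)y_{n+1} = (1 + 7/12z)y_n
  so R(z) = (1 + 7/12z)/(1 − 5/12z).

Solve |R(x)|<1 on ℝ⁻.
x=-0.69: |R|=0.4641
R=−1: 1+7/12x = −1+5/12x ⇒ -1/6x=2 ⇒ x=2/(-1/6)=-12.0000
Confirm numerically:
  x=-11.140: |R|=0.97459 <1
  x=-9.971: |R|=0.93439 <1
  x=-6.654: |R|=0.76382 <1
  x=-5.118: |R|=0.63384 <1
  x=-12.531: |R|=1.01423 >1
  x=-12.111: |R|=1.00306 >1
Stable set (-12.0000, 0).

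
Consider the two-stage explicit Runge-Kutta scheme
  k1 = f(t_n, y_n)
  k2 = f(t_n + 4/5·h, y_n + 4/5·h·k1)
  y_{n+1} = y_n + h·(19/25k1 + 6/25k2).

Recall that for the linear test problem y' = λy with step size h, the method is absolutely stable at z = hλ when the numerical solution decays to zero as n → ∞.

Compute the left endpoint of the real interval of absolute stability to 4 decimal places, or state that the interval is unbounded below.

Test eqn y'=λy, z=hλ:
  k1=λy_n ⇒ h·k1=z·y_n;  k2=λ(1+4/5z)y_n ⇒ h·k2=z(1+4/5z)y_n
  y_{n+1}/y_n = 1 + 19/25z + 6/25z(1+4/5z) = 1 + z + 24/125z²
  ⇒ R(z) = 1 + z + 24/125z².

Find x<0 with |R(x)|<1.
x=-1.27: |R|=0.0397
R=1: x+24/125x²=0 ⇒ x=−125/24=-5.2083; min R=1−1/(4·24/125)=-0.3021>−1
Confirm numerically:
  x=-5.007: |R|=0.80645 <1
  x=-4.447: |R|=0.34996 <1
  x=-4.208: |R|=0.19179 <1
  x=-3.659: |R|=0.08845 <1
  x=-5.538: |R|=1.35053 >1
  x=-5.479: |R|=1.28473 >1
So |R|<1 on (-5.2083, 0).

z* = -5.2083.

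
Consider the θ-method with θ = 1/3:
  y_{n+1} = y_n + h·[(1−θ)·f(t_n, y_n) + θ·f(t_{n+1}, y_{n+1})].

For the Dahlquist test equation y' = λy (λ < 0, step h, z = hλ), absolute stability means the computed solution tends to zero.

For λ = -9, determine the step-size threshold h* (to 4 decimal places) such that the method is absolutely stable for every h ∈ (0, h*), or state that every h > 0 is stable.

(-6.0000,0); λ=-9 ⇒ h* = (6)/9 = 0.6667.

Set f=λy, z=hλ:
  y_{n+1} = y_n + z·[2/3·y_n + 1/3·y_{n+1}] ⇒ (1 − 1/3z)y_{n+1} = (1 + 2/3z)y_n
  R(z) = (1 + 2/3z)/(1 − 1/3z).

Boundary: |R(x)|=1, x<0.
x=-1.57: |R|=0.0306
R=−1: 1+2/3x = −1+1/3x ⇒ -1/3x=2 ⇒ x=2/(-1/3)=-6.0000
Confirm numerically:
  x=-4.971: |R|=0.87091 <1
  x=-4.239: |R|=0.75673 <1
  x=-3.408: |R|=0.59551 <1
  x=-2.646: |R|=0.40595 <1
  x=-6.519: |R|=1.05452 >1
  x=-6.056: |R|=1.00618 >1
So |R|<1 on (-6.0000, 0).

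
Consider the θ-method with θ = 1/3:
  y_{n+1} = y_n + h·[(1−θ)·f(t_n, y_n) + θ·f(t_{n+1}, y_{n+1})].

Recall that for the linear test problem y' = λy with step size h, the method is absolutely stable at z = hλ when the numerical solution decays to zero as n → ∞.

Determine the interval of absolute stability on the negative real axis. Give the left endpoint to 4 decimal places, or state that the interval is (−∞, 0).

(-6.0000, 0).

Set f=λy, z=hλ:
  y_{n+1} = y_n + z·[2/3·y_n + 1/3·y_{n+1}] ⇒ (1 − 1/3z)y_{n+1} = (1 + 2/3z)y_n
  Hence R(z) = (1 + 2/3z)/(1 − 1/3z).

Solve |R(x)|<1 on ℝ⁻.
x=-1.61: |R|=0.0477
R=−1: 1+2/3x = −1+1/3x ⇒ -1/3x=2 ⇒ x=2/(-1/3)=-6.0000
Confirm numerically:
  x=-5.782: |R|=0.97518 <1
  x=-5.061: |R|=0.88351 <1
  x=-4.634: |R|=0.82106 <1
  x=-3.762: |R|=0.66903 <1
  x=-6.538: |R|=1.05641 >1
  x=-6.379: |R|=1.04041 >1
  x=-6.128: |R|=1.01402 >1
So |R|<1 on (-6.0000, 0).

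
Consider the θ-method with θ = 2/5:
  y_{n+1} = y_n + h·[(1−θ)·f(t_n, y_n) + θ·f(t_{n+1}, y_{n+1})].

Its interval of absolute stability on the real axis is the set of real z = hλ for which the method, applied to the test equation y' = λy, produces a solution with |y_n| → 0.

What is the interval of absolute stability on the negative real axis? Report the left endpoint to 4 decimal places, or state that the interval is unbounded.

Set f=λy, z=hλ:
  y_{n+1} = y_n + z·[3/5·y_n + 2/5·y_{n+1}] ⇒ (1 − 2/5z)y_{n+1} = (1 + 3/5z)y_n
  R(z) = (1 + 3/5z)/(1 − 2/5z).

Find x<0 with |R(x)|<1.
x=-0.8: |R|=0.3939
R=−1: 1+3/5x = −1+2/5x ⇒ -1/5x=2 ⇒ x=2/(-1/5)=-10.0000
Confirm numerically:
  x=-8.120: |R|=0.91149 <1
  x=-7.997: |R|=0.90459 <1
  x=-7.932: |R|=0.90088 <1
  x=-6.902: |R|=0.83525 <1
  x=-10.597: |R|=1.02279 >1
  x=-10.568: |R|=1.02173 >1
Stable set (-10.0000, 0).

z∈(-10.0000,0).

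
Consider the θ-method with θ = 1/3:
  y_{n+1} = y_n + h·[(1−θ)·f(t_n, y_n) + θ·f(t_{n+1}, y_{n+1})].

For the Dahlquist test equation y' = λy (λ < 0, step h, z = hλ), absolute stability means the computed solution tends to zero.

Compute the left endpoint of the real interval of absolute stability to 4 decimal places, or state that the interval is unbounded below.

z* = -6.0000.

Set f=λy, z=hλ:
  y_{n+1} = y_n + z·[2/3·y_n + 1/3·y_{n+1}] ⇒ (1 − 1/3z)y_{n+1} = (1 + 2/3z)y_n
  ⇒ R(z) = (1 + 2/3z)/(1 − 1/3z).

Solve |R(x)|<1 on ℝ⁻.
x=-0.74: |R|=0.4064
R=−1: 1+2/3x = −1+1/3x ⇒ -1/3x=2 ⇒ x=2/(-1/3)=-6.0000
Confirm numerically:
  x=-5.401: |R|=0.92870 <1
  x=-5.244: |R|=0.90830 <1
  x=-4.149: |R|=0.74108 <1
  x=-3.161: |R|=0.53920 <1
  x=-6.524: |R|=1.05502 >1
  x=-6.088: |R|=1.00968 >1
So |R|<1 on (-6.0000, 0).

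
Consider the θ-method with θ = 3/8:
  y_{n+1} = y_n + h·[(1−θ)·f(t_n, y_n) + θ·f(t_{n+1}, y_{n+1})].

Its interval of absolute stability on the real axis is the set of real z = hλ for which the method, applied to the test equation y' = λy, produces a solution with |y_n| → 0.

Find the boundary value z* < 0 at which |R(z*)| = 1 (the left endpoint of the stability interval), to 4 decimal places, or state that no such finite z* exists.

z* = -8.0000.

Test eqn y'=λy, z=hλ:
  y_{n+1} = y_n + z·[5/8·y_n + 3/8·y_{n+1}] ⇒ (1 − 3/8z)y_{n+1} = (1 + 5/8z)y_n
  R(z) = (1 + 5/8z)/(1 − 3/8z).

Solve |R(x)|<1 on ℝ⁻.
x=-1.4: |R|=0.0820
R=−1: 1+5/8x = −1+3/8x ⇒ -1/4x=2 ⇒ x=2/(-1/4)=-8.0000
Confirm numerically:
  x=-7.605: |R|=0.97436 <1
  x=-6.770: |R|=0.91310 <1
  x=-6.129: |R|=0.85819 <1
  x=-5.506: |R|=0.79656 <1
  x=-8.177: |R|=1.01088 >1
  x=-8.105: |R|=1.00650 >1
  x=-8.096: |R|=1.00595 >1
Stable set (-8.0000, 0).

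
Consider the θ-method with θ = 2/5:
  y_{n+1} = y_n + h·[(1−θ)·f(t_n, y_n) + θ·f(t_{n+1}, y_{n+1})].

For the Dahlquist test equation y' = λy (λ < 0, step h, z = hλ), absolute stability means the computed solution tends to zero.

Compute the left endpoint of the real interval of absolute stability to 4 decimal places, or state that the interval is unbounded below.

Set f=λy, z=hλ:
  y_{n+1} = y_n + z·[3/5·y_n + 2/5·y_{n+1}] ⇒ (1 − 2/5z)y_{n+1} = (1 + 3/5z)y_n
  Hence R(z) = (1 + 3/5z)/(1 − 2/5z).

Solve |R(x)|<1 on ℝ⁻.
x=-0.51: |R|=0.5764
R=−1: 1+3/5x = −1+2/5x ⇒ -1/5x=2 ⇒ x=2/(-1/5)=-10.0000
Confirm numerically:
  x=-8.254: |R|=0.91882 <1
  x=-8.199: |R|=0.91583 <1
  x=-6.590: |R|=0.81243 <1
  x=-10.467: |R|=1.01801 >1
  x=-10.400: |R|=1.01550 >1
  x=-10.354: |R|=1.01377 >1
Interval (-10.0000, 0).

z* = -10.0000.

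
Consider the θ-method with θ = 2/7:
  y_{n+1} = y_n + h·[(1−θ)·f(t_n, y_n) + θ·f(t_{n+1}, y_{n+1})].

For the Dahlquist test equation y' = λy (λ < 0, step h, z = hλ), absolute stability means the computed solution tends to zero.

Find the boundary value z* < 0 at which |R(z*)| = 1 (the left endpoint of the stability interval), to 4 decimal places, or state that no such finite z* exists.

With y'=λy (z=hλ):
  y_{n+1} = y_n + z·[5/7·y_n + 2/7·y_{n+1}] ⇒ (1 − 2/7z)y_{n+1} = (1 + 5/7z)y_n
  so R(z) = (1 + 5/7z)/(1 − 2/7z).

Boundary: |R(x)|=1, x<0.
x=-0.98: |R|=0.2344
R=−1: 1+5/7x = −1+2/7x ⇒ -3/7x=2 ⇒ x=2/(-3/7)=-4.6667
Confirm numerically:
  x=-3.181: |R|=0.66644 <1
  x=-2.869: |R|=0.57662 <1
  x=-2.060: |R|=0.29676 <1
  x=-5.153: |R|=1.08431 >1
  x=-4.972: |R|=1.05406 >1
  x=-4.849: |R|=1.03276 >1
So |R|<1 on (-4.6667, 0).

left endpoint -4.6667.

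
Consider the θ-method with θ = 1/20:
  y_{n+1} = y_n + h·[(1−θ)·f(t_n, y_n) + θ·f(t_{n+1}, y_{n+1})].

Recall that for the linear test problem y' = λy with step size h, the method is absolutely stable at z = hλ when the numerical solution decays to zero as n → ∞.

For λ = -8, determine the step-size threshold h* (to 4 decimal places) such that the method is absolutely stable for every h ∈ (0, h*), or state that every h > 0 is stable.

Test eqn y'=λy, z=hλ:
  y_{n+1} = y_n + z·[19/20·y_n + 1/20·y_{n+1}] ⇒ (1 − 1/20z)y_{n+1} = (1 + 19/20z)y_n
  Hence R(z) = (1 + 19/20z)/(1 − 1/20z).

Solve |R(x)|<1 on ℝ⁻.
x=-1.29: |R|=0.2118
R=−1: 1+19/20x = −1+1/20x ⇒ -9/10x=2 ⇒ x=2/(-9/10)=-2.2222
Confirm numerically:
  x=-1.984: |R|=0.80495 <1
  x=-1.957: |R|=0.78258 <1
  x=-1.346: |R|=0.26113 <1
  x=-1.205: |R|=0.13652 <1
  x=-2.685: |R|=1.36720 >1
  x=-2.627: |R|=1.32200 >1
Interval (-2.2222, 0).

(-2.2222,0); λ=-8 ⇒ h* = (20/9)/8 = 0.2778.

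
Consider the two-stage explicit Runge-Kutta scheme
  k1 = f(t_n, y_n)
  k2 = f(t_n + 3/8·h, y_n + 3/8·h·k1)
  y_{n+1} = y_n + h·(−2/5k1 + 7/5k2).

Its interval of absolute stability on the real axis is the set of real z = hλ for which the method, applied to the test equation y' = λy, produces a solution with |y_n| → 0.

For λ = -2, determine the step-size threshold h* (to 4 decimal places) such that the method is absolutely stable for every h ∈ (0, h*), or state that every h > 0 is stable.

(-1.9048,0); λ=-2 ⇒ h* = (40/21)/2 = 0.9524.

Test eqn y'=λy, z=hλ:
  k1=λy_n ⇒ h·k1=z·y_n;  k2=λ(1+3/8z)y_n ⇒ h·k2=z(1+3/8z)y_n
  y_{n+1}/y_n = 1 − 2/5z + 7/5z(1+3/8z) = 1 + z + 21/40z²
  R(z) = 1 + z + 21/40z².

Solve |R(x)|<1 on ℝ⁻.
x=-1.12: |R|=0.5386
R=1: x+21/40x²=0 ⇒ x=−40/21=-1.9048; min R=1−1/(4·21/40)=0.5238>−1
Confirm numerically:
  x=-1.816: |R|=0.91537 <1
  x=-1.342: |R|=0.60351 <1
  x=-1.167: |R|=0.54799 <1
  x=-2.382: |R|=1.59681 >1
  x=-2.344: |R|=1.54053 >1
  x=-1.965: |R|=1.06214 >1
So |R|<1 on (-1.9048, 0).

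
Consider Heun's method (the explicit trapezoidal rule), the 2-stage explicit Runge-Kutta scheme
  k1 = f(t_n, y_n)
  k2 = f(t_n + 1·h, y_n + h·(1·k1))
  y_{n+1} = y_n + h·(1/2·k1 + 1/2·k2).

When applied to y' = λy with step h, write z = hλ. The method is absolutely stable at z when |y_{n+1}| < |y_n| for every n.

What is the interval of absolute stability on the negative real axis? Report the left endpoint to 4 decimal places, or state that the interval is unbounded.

(-2.0000, 0).

Set f=λy, z=hλ:
  order 2, 2-stage ⇒ R(z)=1+z+z^2/2
  (e.g. R(-1.77)=0.79645, |R|=0.79645)

Boundary: |R(x)|=1, x<0.
x=-1.77: |R|=0.7964
|R(-2.09)|=1.0940 |R(-1.77)|=0.7964 |R(-1.03)|=0.5005
Bisect:
  x_lo=-2.8129 |R|=2.1434  x_hi=-0.1263 |R|=0.8817
  mid=-1.46962 |R|=0.61027 →hi
  mid=-2.14128 |R|=1.15126 →lo
  mid=-1.80545 |R|=0.82438 →hi
  mid=-1.97337 |R|=0.97372 →hi
  mid=-2.05732 |R|=1.05896 →lo
  mid=-2.01534 |R|=1.01546 →lo
  mid=-1.99435 |R|=0.99437 →hi
  mid=-2.00485 |R|=1.00486 →lo
  mid=-1.99960 |R|=0.99960 →hi
  mid=-2.00223 |R|=1.00223 →lo
  ...
  [-2.00009,-1.99993] ⇒ x*=-2.0000
Stable set (-2.0000, 0).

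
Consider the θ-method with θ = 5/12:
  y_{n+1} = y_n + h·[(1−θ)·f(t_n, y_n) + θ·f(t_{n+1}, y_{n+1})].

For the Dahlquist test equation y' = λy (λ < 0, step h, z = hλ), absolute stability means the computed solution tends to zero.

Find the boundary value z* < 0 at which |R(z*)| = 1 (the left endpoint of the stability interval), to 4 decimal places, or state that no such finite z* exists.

Set f=λy, z=hλ:
  y_{n+1} = y_n + z·[7/12·y_n + 5/12·y_{n+1}] ⇒ (1 − 5/12z)y_{n+1} = (1 + 7/12z)y_n
  Hence R(z) = (1 + 7/12z)/(1 − 5/12z).

Boundary: |R(x)|=1, x<0.
x=-1.59: |R|=0.0436
R=−1: 1+7/12x = −1+5/12x ⇒ -1/6x=2 ⇒ x=2/(-1/6)=-12.0000
Confirm numerically:
  x=-11.736: |R|=0.99253 <1
  x=-9.805: |R|=0.92806 <1
  x=-8.729: |R|=0.88243 <1
  x=-5.661: |R|=0.68545 <1
  x=-12.470: |R|=1.01264 >1
  x=-12.454: |R|=1.01223 >1
  x=-12.452: |R|=1.01217 >1
So |R|<1 on (-12.0000, 0).

left endpoint -12.0000.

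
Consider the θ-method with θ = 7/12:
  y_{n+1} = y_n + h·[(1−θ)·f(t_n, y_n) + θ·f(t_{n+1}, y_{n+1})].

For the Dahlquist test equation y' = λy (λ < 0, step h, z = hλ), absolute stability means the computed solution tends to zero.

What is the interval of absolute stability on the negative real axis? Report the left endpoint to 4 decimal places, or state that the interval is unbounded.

interval (−∞, 0).

With y'=λy (z=hλ):
  y_{n+1} = y_n + z·[5/12·y_n + 7/12·y_{n+1}] ⇒ (1 − 7/12z)y_{n+1} = (1 + 5/12z)y_n
  Hence R(z) = (1 + 5/12z)/(1 − 7/12z).

Solve |R(x)|<1 on ℝ⁻.
x=-1.29: |R|=0.2639
x=-2: |R|=0.0769
x=-10: |R|=0.4634
x=-100: |R|=0.6854
θ=7/12≥1/2 ⇒ |1+5/12x|<|1−7/12x| ∀x<0 ⇒ stable on all of ℝ⁻.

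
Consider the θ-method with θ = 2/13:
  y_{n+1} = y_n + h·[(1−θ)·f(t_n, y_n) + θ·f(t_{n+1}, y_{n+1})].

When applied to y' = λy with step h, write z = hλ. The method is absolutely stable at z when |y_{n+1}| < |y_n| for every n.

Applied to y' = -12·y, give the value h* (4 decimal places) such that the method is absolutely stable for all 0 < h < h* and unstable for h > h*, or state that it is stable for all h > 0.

(-2.8889,0); λ=-12 ⇒ h* = (26/9)/12 = 0.2407.

Set f=λy, z=hλ:
  y_{n+1} = y_n + z·[11/13·y_n + 2/13·y_{n+1}] ⇒ (1 − 2/13z)y_{n+1} = (1 + 11/13z)y_n
  so R(z) = (1 + 11/13z)/(1 − 2/13z).

Need |R(x)|<1, x<0.
x=-1.78: |R|=0.3973
R=−1: 1+11/13x = −1+2/13x ⇒ -9/13x=2 ⇒ x=2/(-9/13)=-2.8889
Confirm numerically:
  x=-2.563: |R|=0.83819 <1
  x=-1.920: |R|=0.48219 <1
  x=-1.827: |R|=0.42614 <1
  x=-1.201: |R|=0.01370 <1
  x=-3.094: |R|=1.09621 >1
  x=-3.062: |R|=1.08147 >1
Stable set (-2.8889, 0).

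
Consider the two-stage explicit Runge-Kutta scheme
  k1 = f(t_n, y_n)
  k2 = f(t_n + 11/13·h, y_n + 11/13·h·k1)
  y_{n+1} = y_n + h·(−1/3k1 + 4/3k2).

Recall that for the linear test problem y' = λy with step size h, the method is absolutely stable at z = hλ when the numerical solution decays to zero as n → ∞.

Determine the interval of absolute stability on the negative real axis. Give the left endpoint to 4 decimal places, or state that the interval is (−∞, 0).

With y'=λy (z=hλ):
  k1=λy_n ⇒ h·k1=z·y_n;  k2=λ(1+11/13z)y_n ⇒ h·k2=z(1+11/13z)y_n
  y_{n+1}/y_n = 1 − 1/3z + 4/3z(1+11/13z) = 1 + z + 44/39z²
  ⇒ R(z) = 1 + z + 44/39z².

Solve |R(x)|<1 on ℝ⁻.
x=-1.55: |R|=2.1605
R=1: x+44/39x²=0 ⇒ x=−39/44=-0.8864; min R=1−1/(4·44/39)=0.7784>−1
Confirm numerically:
  x=-0.724: |R|=0.86738 <1
  x=-0.708: |R|=0.85753 <1
  x=-0.656: |R|=0.82951 <1
  x=-0.401: |R|=0.78042 <1
  x=-1.449: |R|=1.91978 >1
  x=-1.277: |R|=1.56280 >1
  x=-0.947: |R|=1.06478 >1
Interval (-0.8864, 0).

z∈(-0.8864,0).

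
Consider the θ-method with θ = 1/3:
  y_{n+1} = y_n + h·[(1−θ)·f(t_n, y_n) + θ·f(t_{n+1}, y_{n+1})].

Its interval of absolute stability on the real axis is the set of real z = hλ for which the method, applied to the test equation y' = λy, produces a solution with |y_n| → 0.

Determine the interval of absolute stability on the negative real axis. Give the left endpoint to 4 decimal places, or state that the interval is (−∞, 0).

z∈(-6.0000,0).

Set f=λy, z=hλ:
  y_{n+1} = y_n + z·[2/3·y_n + 1/3·y_{n+1}] ⇒ (1 − 1/3z)y_{n+1} = (1 + 2/3z)y_n
  so R(z) = (1 + 2/3z)/(1 − 1/3z).

Need |R(x)|<1, x<0.
x=-1.14: |R|=0.1739
R=−1: 1+2/3x = −1+1/3x ⇒ -1/3x=2 ⇒ x=2/(-1/3)=-6.0000
Confirm numerically:
  x=-5.633: |R|=0.95749 <1
  x=-5.507: |R|=0.94205 <1
  x=-4.698: |R|=0.83087 <1
  x=-3.713: |R|=0.65932 <1
  x=-6.442: |R|=1.04681 >1
  x=-6.348: |R|=1.03723 >1
Stable set (-6.0000, 0).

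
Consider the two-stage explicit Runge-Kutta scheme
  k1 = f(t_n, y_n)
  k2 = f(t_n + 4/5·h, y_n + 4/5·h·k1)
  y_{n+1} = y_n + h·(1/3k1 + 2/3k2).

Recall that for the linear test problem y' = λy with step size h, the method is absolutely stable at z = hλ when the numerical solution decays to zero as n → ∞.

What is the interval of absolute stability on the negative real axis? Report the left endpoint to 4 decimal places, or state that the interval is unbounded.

Test eqn y'=λy, z=hλ:
  k1=λy_n ⇒ h·k1=z·y_n;  k2=λ(1+4/5z)y_n ⇒ h·k2=z(1+4/5z)y_n
  y_{n+1}/y_n = 1 + 1/3z + 2/3z(1+4/5z) = 1 + z + 8/15z²
  so R(z) = 1 + z + 8/15z².

Solve |R(x)|<1 on ℝ⁻.
x=-0.38: |R|=0.6970
R=1: x+8/15x²=0 ⇒ x=−15/8=-1.8750; min R=1−1/(4·8/15)=0.5312>−1
Confirm numerically:
  x=-1.255: |R|=0.58501 <1
  x=-1.170: |R|=0.56008 <1
  x=-1.068: |R|=0.54033 <1
  x=-0.869: |R|=0.53375 <1
  x=-2.327: |R|=1.56096 >1
  x=-2.195: |R|=1.37461 >1
Stable set (-1.8750, 0).

(-1.8750, 0).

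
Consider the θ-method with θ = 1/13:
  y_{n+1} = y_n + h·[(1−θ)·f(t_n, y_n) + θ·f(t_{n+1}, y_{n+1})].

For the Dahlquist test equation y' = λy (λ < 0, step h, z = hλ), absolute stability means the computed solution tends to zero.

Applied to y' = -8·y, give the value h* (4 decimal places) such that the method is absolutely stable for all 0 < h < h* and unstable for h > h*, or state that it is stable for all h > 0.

Test eqn y'=λy, z=hλ:
  y_{n+1} = y_n + z·[12/13·y_n + 1/13·y_{n+1}] ⇒ (1 − 1/13z)y_{n+1} = (1 + 12/13z)y_n
  ⇒ R(z) = (1 + 12/13z)/(1 − 1/13z).

Need |R(x)|<1, x<0.
x=-0.6: |R|=0.4265
R=−1: 1+12/13x = −1+1/13x ⇒ -11/13x=2 ⇒ x=2/(-11/13)=-2.3636
Confirm numerically:
  x=-2.015: |R|=0.74459 <1
  x=-1.907: |R|=0.66304 <1
  x=-1.500: |R|=0.34483 <1
  x=-1.091: |R|=0.00653 <1
  x=-2.713: |R|=1.24457 >1
  x=-2.459: |R|=1.06786 >1
Stable set (-2.3636, 0).

(-2.3636,0); λ=-8 ⇒ h* = (26/11)/8 = 0.2955.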